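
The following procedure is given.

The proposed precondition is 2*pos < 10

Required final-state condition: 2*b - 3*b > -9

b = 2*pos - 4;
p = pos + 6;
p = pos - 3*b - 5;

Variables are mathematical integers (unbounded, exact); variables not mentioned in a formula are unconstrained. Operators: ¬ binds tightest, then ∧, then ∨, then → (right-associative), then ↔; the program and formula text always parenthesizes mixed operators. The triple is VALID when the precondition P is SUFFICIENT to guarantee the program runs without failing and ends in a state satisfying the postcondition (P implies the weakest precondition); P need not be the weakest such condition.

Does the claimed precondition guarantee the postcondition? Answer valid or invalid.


Working backward. After the program, the postcondition 2*b - 3*b > -9 must hold; in canonical form it is b < 9.
Before p := pos - 3*b - 5: b < 9
Before p := pos + 6: b < 9
Before b := 2*pos - 4: 2*pos < 13
The weakest precondition is 2*pos < 13.
Check whether 2*pos < 10 implies it.
Every state satisfying the precondition satisfies the weakest precondition: the implication holds.
Answer: valid


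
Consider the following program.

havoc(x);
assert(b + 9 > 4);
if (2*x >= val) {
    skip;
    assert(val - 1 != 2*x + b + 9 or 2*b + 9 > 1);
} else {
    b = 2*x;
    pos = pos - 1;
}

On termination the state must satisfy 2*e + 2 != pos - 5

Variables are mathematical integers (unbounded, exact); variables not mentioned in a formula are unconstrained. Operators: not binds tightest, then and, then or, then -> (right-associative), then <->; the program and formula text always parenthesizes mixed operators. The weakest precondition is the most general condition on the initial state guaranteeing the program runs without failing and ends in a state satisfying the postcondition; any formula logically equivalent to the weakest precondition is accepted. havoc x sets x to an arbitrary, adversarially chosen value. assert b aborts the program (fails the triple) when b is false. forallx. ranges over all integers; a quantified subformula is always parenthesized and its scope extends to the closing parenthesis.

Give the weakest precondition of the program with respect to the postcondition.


Working backward. After the program, the postcondition 2*e + 2 != pos - 5 must hold; in canonical form it is 2*e != pos - 7.
Then branch requires (val != b + 2*x + 10 or 2*b > -8) and 2*e != pos - 7; else branch requires 2*e != pos - 8.
Before the if: (2*x >= val -> ((val != b + 2*x + 10 or 2*b > -8) and 2*e != pos - 7)) and ((not (2*x >= val)) -> 2*e != pos - 8)
Before assert b + 9 > 4: b > -5 and (2*x >= val -> ((val != b + 2*x + 10 or 2*b > -8) and 2*e != pos - 7)) and ((not (2*x >= val)) -> 2*e != pos - 8)
Before havoc x: forall x_1. (b > -5 and (2*x_1 >= val -> ((val != b + 2*x_1 + 10 or 2*b > -8) and 2*e != pos - 7)) and ((not (2*x_1 >= val)) -> 2*e != pos - 8))
Answer: WP = forall x_1. (b > -5 and (2*x_1 >= val -> ((val != b + 2*x_1 + 10 or 2*b > -8) and 2*e != pos - 7)) and ((not (2*x_1 >= val)) -> 2*e != pos - 8))


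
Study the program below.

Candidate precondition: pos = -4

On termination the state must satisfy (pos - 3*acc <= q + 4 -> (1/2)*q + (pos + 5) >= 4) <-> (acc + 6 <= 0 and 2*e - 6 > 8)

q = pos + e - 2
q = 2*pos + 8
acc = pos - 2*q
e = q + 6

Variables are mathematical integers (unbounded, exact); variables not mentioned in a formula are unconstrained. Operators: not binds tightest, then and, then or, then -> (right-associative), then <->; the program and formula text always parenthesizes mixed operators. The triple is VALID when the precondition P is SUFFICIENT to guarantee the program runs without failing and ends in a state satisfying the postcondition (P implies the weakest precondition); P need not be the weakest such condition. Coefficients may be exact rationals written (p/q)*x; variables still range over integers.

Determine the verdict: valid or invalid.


Working backward. After the program, the postcondition (pos - 3*acc <= q + 4 -> (1/2)*q + (pos + 5) >= 4) <-> (acc + 6 <= 0 and 2*e - 6 > 8) must hold; in canonical form it is (pos <= 3*acc + q + 4 -> pos + (1/2)*q >= -1) <-> (acc <= -6 and 2*e > 14).
Before e := q + 6: (pos <= 3*acc + q + 4 -> pos + (1/2)*q >= -1) <-> (acc <= -6 and 2*q > 2)
Before acc := pos - 2*q: (5*q <= 2*pos + 4 -> pos + (1/2)*q >= -1) <-> (pos <= 2*q - 6 and 2*q > 2)
Before q := 2*pos + 8: (8*pos <= -36 -> 2*pos >= -5) <-> (3*pos >= -10 and 4*pos > -14)
Before q := pos + e - 2: (8*pos <= -36 -> 2*pos >= -5) <-> (3*pos >= -10 and 4*pos > -14)
The weakest precondition is (8*pos <= -36 -> 2*pos >= -5) <-> (3*pos >= -10 and 4*pos > -14).
Check whether pos = -4 implies it.
Countermodel: at the initial state pos = -4, the precondition holds but the weakest precondition fails.
Answer: invalid


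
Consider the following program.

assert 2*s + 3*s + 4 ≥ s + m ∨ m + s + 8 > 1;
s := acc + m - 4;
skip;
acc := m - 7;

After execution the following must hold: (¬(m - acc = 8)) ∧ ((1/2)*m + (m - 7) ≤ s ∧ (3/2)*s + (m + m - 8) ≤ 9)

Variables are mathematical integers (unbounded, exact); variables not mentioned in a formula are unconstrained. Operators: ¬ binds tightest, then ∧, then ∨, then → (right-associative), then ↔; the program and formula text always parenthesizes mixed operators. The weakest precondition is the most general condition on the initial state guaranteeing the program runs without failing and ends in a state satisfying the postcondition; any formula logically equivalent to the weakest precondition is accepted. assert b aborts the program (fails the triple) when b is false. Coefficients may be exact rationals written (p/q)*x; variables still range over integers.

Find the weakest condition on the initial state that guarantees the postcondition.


Working backward. After the program, the postcondition (¬(m - acc = 8)) ∧ ((1/2)*m + (m - 7) ≤ s ∧ (3/2)*s + (m + m - 8) ≤ 9) must hold; in canonical form it is (¬(m = acc + 8)) ∧ (3/2)*m ≤ s + 7 ∧ 2*m + (3/2)*s ≤ 17.
Before acc := m - 7: (3/2)*m ≤ s + 7 ∧ 2*m + (3/2)*s ≤ 17
Before skip: (3/2)*m ≤ s + 7 ∧ 2*m + (3/2)*s ≤ 17
Before s := acc + m - 4: (1/2)*m ≤ acc + 3 ∧ (3/2)*acc + (7/2)*m ≤ 23
Before assert 2*s + 3*s + 4 ≥ s + m ∨ m + s + 8 > 1: (4*s ≥ m - 4 ∨ m + s > -7) ∧ (1/2)*m ≤ acc + 3 ∧ (3/2)*acc + (7/2)*m ≤ 23
Answer: WP = (4*s ≥ m - 4 ∨ m + s > -7) ∧ (1/2)*m ≤ acc + 3 ∧ (3/2)*acc + (7/2)*m ≤ 23


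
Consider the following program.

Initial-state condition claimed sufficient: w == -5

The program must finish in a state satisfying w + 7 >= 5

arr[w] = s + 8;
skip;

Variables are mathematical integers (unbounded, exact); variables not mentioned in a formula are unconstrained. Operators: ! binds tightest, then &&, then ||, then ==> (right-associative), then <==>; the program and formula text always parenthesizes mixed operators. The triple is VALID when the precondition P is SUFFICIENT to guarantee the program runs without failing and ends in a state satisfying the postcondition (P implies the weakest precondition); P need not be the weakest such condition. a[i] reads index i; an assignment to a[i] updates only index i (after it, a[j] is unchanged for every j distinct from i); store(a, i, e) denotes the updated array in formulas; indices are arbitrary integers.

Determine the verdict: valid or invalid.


Working backward. After the program, the postcondition w + 7 >= 5 must hold; in canonical form it is w >= -2.
Before skip: w >= -2
Before arr[w] := s + 8: w >= -2
The weakest precondition is w >= -2.
Check whether w == -5 implies it.
Countermodel: at the initial state w = -5, the precondition holds but the weakest precondition fails.
Answer: invalid


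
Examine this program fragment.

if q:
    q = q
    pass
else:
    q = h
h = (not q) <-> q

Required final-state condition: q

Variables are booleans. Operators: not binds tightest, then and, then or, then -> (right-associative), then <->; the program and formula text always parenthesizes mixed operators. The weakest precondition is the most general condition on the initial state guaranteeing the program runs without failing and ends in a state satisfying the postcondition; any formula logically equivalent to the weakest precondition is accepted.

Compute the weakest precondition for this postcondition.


Working backward. After the program, q must hold.
Before h := (not q) <-> q: q
Then branch requires q; else branch requires h.
Before the if: (not q) -> h
Answer: WP = (not q) -> h


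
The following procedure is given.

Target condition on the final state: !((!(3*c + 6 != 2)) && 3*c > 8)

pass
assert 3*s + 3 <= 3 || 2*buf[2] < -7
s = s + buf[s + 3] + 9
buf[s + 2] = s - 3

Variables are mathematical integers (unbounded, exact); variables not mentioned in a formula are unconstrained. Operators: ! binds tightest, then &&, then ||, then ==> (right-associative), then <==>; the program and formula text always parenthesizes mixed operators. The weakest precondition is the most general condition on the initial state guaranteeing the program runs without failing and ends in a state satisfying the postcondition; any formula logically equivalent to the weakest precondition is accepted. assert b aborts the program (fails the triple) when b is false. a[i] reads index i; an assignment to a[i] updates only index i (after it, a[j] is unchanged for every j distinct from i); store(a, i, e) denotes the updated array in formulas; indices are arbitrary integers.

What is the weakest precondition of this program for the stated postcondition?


Working backward. After the program, the postcondition !((!(3*c + 6 != 2)) && 3*c > 8) must hold; in canonical form it is !((!(3*c != -4)) && 3*c > 8).
Before buf[s + 2] := s - 3: !((!(3*c != -4)) && 3*c > 8)
Before s := s + buf[s + 3] + 9: !((!(3*c != -4)) && 3*c > 8)
Before assert 3*s + 3 <= 3 || 2*buf[2] < -7: (3*s <= 0 || 2*buf[2] < -7) && (!((!(3*c != -4)) && 3*c > 8))
Before skip: (3*s <= 0 || 2*buf[2] < -7) && (!((!(3*c != -4)) && 3*c > 8))
Answer: WP = (3*s <= 0 || 2*buf[2] < -7) && (!((!(3*c != -4)) && 3*c > 8))


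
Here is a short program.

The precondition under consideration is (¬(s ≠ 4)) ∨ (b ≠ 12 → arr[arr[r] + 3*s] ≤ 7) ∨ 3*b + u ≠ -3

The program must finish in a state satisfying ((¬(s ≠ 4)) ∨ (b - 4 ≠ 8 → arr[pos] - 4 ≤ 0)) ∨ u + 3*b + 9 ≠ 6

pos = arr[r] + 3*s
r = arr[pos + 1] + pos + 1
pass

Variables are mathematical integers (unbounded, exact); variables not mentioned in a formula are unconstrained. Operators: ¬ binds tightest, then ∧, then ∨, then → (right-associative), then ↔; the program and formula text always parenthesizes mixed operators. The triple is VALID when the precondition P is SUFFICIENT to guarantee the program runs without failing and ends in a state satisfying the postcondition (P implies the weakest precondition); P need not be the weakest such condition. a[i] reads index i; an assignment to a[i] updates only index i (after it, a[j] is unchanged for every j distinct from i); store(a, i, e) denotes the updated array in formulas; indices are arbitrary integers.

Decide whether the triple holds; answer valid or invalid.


Working backward. After the program, the postcondition ((¬(s ≠ 4)) ∨ (b - 4 ≠ 8 → arr[pos] - 4 ≤ 0)) ∨ u + 3*b + 9 ≠ 6 must hold; in canonical form it is (¬(s ≠ 4)) ∨ (b ≠ 12 → arr[pos] ≤ 4) ∨ 3*b + u ≠ -3.
Before skip: (¬(s ≠ 4)) ∨ (b ≠ 12 → arr[pos] ≤ 4) ∨ 3*b + u ≠ -3
Before r := arr[pos + 1] + pos + 1: (¬(s ≠ 4)) ∨ (b ≠ 12 → arr[pos] ≤ 4) ∨ 3*b + u ≠ -3
Before pos := arr[r] + 3*s: (¬(s ≠ 4)) ∨ (b ≠ 12 → arr[arr[r] + 3*s] ≤ 4) ∨ 3*b + u ≠ -3
The weakest precondition is (¬(s ≠ 4)) ∨ (b ≠ 12 → arr[arr[r] + 3*s] ≤ 4) ∨ 3*b + u ≠ -3.
Check whether (¬(s ≠ 4)) ∨ (b ≠ 12 → arr[arr[r] + 3*s] ≤ 7) ∨ 3*b + u ≠ -3 implies it.
Countermodel: at the initial state arr = {[2] = 15215, [15215] = 5, elsewhere 5}, b = 13, r = 2, s = 0, u = -42, the precondition holds but the weakest precondition fails.
Answer: invalid


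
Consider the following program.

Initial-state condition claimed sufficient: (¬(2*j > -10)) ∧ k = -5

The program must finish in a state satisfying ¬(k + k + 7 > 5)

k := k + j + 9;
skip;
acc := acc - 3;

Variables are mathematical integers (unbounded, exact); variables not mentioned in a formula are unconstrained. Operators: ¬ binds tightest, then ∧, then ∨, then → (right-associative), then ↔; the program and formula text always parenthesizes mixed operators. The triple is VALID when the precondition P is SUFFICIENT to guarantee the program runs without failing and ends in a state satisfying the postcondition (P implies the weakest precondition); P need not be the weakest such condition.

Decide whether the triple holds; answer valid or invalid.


Working backward. After the program, the postcondition ¬(k + k + 7 > 5) must hold; in canonical form it is ¬(2*k > -2).
Before acc := acc - 3: ¬(2*k > -2)
Before skip: ¬(2*k > -2)
Before k := k + j + 9: ¬(2*j + 2*k > -20)
The weakest precondition is ¬(2*j + 2*k > -20).
Check whether (¬(2*j > -10)) ∧ k = -5 implies it.
Every state satisfying the precondition satisfies the weakest precondition: the implication holds.
Answer: valid


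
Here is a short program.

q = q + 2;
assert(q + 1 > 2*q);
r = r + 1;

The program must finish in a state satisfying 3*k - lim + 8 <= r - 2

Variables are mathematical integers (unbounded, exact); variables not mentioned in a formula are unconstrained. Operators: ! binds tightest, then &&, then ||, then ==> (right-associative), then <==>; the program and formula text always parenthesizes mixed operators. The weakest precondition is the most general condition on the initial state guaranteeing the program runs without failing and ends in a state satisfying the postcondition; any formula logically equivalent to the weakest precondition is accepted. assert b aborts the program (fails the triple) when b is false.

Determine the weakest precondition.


Working backward. After the program, the postcondition 3*k - lim + 8 <= r - 2 must hold; in canonical form it is 3*k <= lim + r - 10.
Before r := r + 1: 3*k <= lim + r - 9
Before assert q + 1 > 2*q: q < 1 && 3*k <= lim + r - 9
Before q := q + 2: q < -1 && 3*k <= lim + r - 9
Answer: WP = q < -1 && 3*k <= lim + r - 9


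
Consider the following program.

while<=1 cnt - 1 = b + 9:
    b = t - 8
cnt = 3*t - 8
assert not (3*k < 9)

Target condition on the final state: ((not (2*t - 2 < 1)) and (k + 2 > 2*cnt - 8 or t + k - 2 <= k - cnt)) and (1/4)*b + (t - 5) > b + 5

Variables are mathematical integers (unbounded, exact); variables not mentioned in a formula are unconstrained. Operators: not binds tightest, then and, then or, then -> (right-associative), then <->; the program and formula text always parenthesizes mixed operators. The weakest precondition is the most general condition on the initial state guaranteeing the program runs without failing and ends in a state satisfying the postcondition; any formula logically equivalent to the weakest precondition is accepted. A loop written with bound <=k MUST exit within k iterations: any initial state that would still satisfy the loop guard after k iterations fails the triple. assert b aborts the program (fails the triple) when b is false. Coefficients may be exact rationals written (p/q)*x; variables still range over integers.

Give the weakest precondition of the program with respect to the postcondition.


Working backward. After the program, the postcondition ((not (2*t - 2 < 1)) and (k + 2 > 2*cnt - 8 or t + k - 2 <= k - cnt)) and (1/4)*b + (t - 5) > b + 5 must hold; in canonical form it is (not (2*t < 3)) and (k > 2*cnt - 10 or cnt + t <= 2) and t > (3/4)*b + 10.
Before assert not (3*k < 9): (not (3*k < 9)) and (not (2*t < 3)) and (k > 2*cnt - 10 or cnt + t <= 2) and t > (3/4)*b + 10
Before cnt := 3*t - 8: (not (3*k < 9)) and (not (2*t < 3)) and (k > 6*t - 26 or 4*t <= 10) and t > (3/4)*b + 10
Before the loop (bound <=1), unroll the exhaustion recursion (WP_0 = exit-now case; WP_j = one more guarded iteration, up to j = 1):
  WP_0: (not (cnt = b + 10)) and (not (3*k < 9)) and (not (2*t < 3)) and (k > 6*t - 26 or 4*t <= 10) and t > (3/4)*b + 10
  WP_1: (cnt = b + 10 -> ((not (cnt = t + 2)) and (not (3*k < 9)) and (not (2*t < 3)) and (k > 6*t - 26 or 4*t <= 10) and (1/4)*t > 4)) and ((not (cnt = b + 10)) -> ((not (3*k < 9)) and (not (2*t < 3)) and (k > 6*t - 26 or 4*t <= 10) and t > (3/4)*b + 10))
So before the loop: (cnt = b + 10 -> ((not (cnt = t + 2)) and (not (3*k < 9)) and (not (2*t < 3)) and (k > 6*t - 26 or 4*t <= 10) and (1/4)*t > 4)) and ((not (cnt = b + 10)) -> ((not (3*k < 9)) and (not (2*t < 3)) and (k > 6*t - 26 or 4*t <= 10) and t > (3/4)*b + 10))
Answer: WP = (cnt = b + 10 -> ((not (cnt = t + 2)) and (not (3*k < 9)) and (not (2*t < 3)) and (k > 6*t - 26 or 4*t <= 10) and (1/4)*t > 4)) and ((not (cnt = b + 10)) -> ((not (3*k < 9)) and (not (2*t < 3)) and (k > 6*t - 26 or 4*t <= 10) and t > (3/4)*b + 10))


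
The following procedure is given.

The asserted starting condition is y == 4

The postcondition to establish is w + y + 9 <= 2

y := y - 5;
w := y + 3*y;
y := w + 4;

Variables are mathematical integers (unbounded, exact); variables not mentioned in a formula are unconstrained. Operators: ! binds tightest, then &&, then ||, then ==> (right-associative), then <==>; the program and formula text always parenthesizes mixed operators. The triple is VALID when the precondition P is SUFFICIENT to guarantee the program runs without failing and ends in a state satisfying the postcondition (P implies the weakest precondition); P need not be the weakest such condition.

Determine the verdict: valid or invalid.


Working backward. After the program, the postcondition w + y + 9 <= 2 must hold; in canonical form it is w + y <= -7.
Before y := w + 4: 2*w <= -11
Before w := y + 3*y: 8*y <= -11
Before y := y - 5: 8*y <= 29
The weakest precondition is 8*y <= 29.
Check whether y == 4 implies it.
Countermodel: at the initial state y = 4, the precondition holds but the weakest precondition fails.
Answer: invalid


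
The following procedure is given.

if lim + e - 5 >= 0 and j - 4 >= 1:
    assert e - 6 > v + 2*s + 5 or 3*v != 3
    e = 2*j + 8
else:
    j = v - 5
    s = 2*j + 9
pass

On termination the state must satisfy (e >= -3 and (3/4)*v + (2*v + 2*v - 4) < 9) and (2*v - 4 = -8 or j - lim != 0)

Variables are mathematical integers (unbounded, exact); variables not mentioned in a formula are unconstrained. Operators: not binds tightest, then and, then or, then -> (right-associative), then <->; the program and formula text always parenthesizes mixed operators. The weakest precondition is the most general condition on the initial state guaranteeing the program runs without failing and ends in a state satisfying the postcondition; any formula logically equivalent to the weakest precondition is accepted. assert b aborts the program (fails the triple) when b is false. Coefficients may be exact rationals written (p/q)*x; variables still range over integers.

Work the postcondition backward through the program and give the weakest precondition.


Working backward. After the program, the postcondition (e >= -3 and (3/4)*v + (2*v + 2*v - 4) < 9) and (2*v - 4 = -8 or j - lim != 0) must hold; in canonical form it is e >= -3 and (19/4)*v < 13 and (2*v = -4 or j != lim).
Before skip: e >= -3 and (19/4)*v < 13 and (2*v = -4 or j != lim)
Then branch requires (e > 2*s + v + 11 or 3*v != 3) and 2*j >= -11 and (19/4)*v < 13 and (2*v = -4 or j != lim); else branch requires e >= -3 and (19/4)*v < 13 and (2*v = -4 or v != lim + 5).
Before the if: ((e + lim >= 5 and j >= 5) -> ((e > 2*s + v + 11 or 3*v != 3) and 2*j >= -11 and (19/4)*v < 13 and (2*v = -4 or j != lim))) and ((not (e + lim >= 5 and j >= 5)) -> (e >= -3 and (19/4)*v < 13 and (2*v = -4 or v != lim + 5)))
Answer: WP = ((e + lim >= 5 and j >= 5) -> ((e > 2*s + v + 11 or 3*v != 3) and 2*j >= -11 and (19/4)*v < 13 and (2*v = -4 or j != lim))) and ((not (e + lim >= 5 and j >= 5)) -> (e >= -3 and (19/4)*v < 13 and (2*v = -4 or v != lim + 5)))


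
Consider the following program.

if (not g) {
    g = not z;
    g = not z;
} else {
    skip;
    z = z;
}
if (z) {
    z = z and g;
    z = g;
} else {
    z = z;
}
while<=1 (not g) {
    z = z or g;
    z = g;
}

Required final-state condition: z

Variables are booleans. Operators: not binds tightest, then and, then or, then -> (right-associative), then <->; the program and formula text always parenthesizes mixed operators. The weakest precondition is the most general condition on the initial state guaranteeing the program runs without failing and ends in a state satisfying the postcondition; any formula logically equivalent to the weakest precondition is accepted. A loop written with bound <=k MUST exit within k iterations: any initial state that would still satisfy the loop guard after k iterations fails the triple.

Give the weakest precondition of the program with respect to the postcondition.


Working backward. After the program, z must hold.
Before the loop (bound <=1), unroll the exhaustion recursion (WP_0 = exit-now case; WP_j = one more guarded iteration, up to j = 1):
  WP_0: g and z
  WP_1: ((not g) -> g) and (g -> z)
So before the loop: ((not g) -> g) and (g -> z)
Then branch requires (not g) -> g; else branch requires ((not g) -> g) and (g -> z).
Before the if: (z -> ((not g) -> g)) and ((not z) -> (((not g) -> g) and (g -> z)))
Then branch requires (z -> (z -> (not z))) and ((not z) -> ((z -> (not z)) and ((not z) -> z))); else branch requires (z -> ((not g) -> g)) and ((not z) -> (((not g) -> g) and (g -> z))).
Before the if: ((not g) -> ((z -> (z -> (not z))) and ((not z) -> ((z -> (not z)) and ((not z) -> z))))) and (g -> ((z -> ((not g) -> g)) and ((not z) -> (((not g) -> g) and (g -> z)))))
Answer: WP = ((not g) -> ((z -> (z -> (not z))) and ((not z) -> ((z -> (not z)) and ((not z) -> z))))) and (g -> ((z -> ((not g) -> g)) and ((not z) -> (((not g) -> g) and (g -> z)))))


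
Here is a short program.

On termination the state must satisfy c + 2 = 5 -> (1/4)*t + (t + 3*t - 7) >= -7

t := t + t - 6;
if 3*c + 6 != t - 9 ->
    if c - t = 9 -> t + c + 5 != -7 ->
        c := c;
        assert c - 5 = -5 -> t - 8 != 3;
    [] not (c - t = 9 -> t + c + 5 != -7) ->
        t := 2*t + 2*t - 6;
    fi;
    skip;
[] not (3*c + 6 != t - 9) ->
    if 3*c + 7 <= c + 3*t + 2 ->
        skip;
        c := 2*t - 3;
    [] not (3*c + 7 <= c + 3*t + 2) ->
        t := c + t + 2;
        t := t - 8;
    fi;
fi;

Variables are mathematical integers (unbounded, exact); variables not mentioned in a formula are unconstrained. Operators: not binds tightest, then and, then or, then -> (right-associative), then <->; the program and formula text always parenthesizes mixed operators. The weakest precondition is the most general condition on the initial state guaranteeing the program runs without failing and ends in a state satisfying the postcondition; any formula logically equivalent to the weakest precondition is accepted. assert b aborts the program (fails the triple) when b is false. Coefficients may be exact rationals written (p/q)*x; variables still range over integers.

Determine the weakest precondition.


Working backward. After the program, the postcondition c + 2 = 5 -> (1/4)*t + (t + 3*t - 7) >= -7 must hold; in canonical form it is c = 3 -> (17/4)*t >= 0.
Then branch requires ((c = t + 9 -> c + t != -12) -> ((c = 0 -> t != 11) and (c = 3 -> (17/4)*t >= 0))) and ((not (c = t + 9 -> c + t != -12)) -> (c = 3 -> 17*t >= 51/2)); else branch requires (2*c <= 3*t - 5 -> (2*t = 6 -> (17/4)*t >= 0)) and ((not (2*c <= 3*t - 5)) -> (c = 3 -> (17/4)*c + (17/4)*t >= 51/2)).
Before the if: (3*c != t - 15 -> (((c = t + 9 -> c + t != -12) -> ((c = 0 -> t != 11) and (c = 3 -> (17/4)*t >= 0))) and ((not (c = t + 9 -> c + t != -12)) -> (c = 3 -> 17*t >= 51/2)))) and ((not (3*c != t - 15)) -> ((2*c <= 3*t - 5 -> (2*t = 6 -> (17/4)*t >= 0)) and ((not (2*c <= 3*t - 5)) -> (c = 3 -> (17/4)*c + (17/4)*t >= 51/2))))
Before t := t + t - 6: (3*c != 2*t - 21 -> (((c = 2*t + 3 -> c + 2*t != -6) -> ((c = 0 -> 2*t != 17) and (c = 3 -> (17/2)*t >= 51/2))) and ((not (c = 2*t + 3 -> c + 2*t != -6)) -> (c = 3 -> 34*t >= 255/2)))) and ((not (3*c != 2*t - 21)) -> ((2*c <= 6*t - 23 -> (4*t = 18 -> (17/2)*t >= 51/2)) and ((not (2*c <= 6*t - 23)) -> (c = 3 -> (17/4)*c + (17/2)*t >= 51))))
Answer: WP = (3*c != 2*t - 21 -> (((c = 2*t + 3 -> c + 2*t != -6) -> ((c = 0 -> 2*t != 17) and (c = 3 -> (17/2)*t >= 51/2))) and ((not (c = 2*t + 3 -> c + 2*t != -6)) -> (c = 3 -> 34*t >= 255/2)))) and ((not (3*c != 2*t - 21)) -> ((2*c <= 6*t - 23 -> (4*t = 18 -> (17/2)*t >= 51/2)) and ((not (2*c <= 6*t - 23)) -> (c = 3 -> (17/4)*c + (17/2)*t >= 51))))


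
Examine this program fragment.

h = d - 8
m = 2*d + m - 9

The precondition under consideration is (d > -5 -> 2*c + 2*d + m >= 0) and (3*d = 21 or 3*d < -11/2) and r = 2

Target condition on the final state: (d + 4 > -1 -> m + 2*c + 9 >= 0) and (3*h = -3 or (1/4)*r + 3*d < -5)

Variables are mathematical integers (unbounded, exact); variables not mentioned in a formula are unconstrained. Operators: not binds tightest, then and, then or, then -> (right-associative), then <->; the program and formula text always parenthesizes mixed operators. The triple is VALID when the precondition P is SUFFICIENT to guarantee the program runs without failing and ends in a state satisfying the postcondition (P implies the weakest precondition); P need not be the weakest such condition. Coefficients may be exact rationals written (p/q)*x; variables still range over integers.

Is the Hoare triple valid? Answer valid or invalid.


Working backward. After the program, the postcondition (d + 4 > -1 -> m + 2*c + 9 >= 0) and (3*h = -3 or (1/4)*r + 3*d < -5) must hold; in canonical form it is (d > -5 -> 2*c + m >= -9) and (3*h = -3 or 3*d + (1/4)*r < -5).
Before m := 2*d + m - 9: (d > -5 -> 2*c + 2*d + m >= 0) and (3*h = -3 or 3*d + (1/4)*r < -5)
Before h := d - 8: (d > -5 -> 2*c + 2*d + m >= 0) and (3*d = 21 or 3*d + (1/4)*r < -5)
The weakest precondition is (d > -5 -> 2*c + 2*d + m >= 0) and (3*d = 21 or 3*d + (1/4)*r < -5).
Check whether (d > -5 -> 2*c + 2*d + m >= 0) and (3*d = 21 or 3*d < -11/2) and r = 2 implies it.
Every state satisfying the precondition satisfies the weakest precondition: the implication holds.
Answer: valid


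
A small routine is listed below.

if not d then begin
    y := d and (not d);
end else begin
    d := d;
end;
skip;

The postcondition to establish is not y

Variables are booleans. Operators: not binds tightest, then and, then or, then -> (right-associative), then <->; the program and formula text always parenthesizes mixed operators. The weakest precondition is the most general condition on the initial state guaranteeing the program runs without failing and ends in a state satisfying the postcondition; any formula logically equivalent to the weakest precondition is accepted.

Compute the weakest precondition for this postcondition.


Working backward. After the program, not y must hold.
Before skip: not y
Then branch requires true; else branch requires not y.
Before the if: d -> (not y)
Answer: WP = d -> (not y)


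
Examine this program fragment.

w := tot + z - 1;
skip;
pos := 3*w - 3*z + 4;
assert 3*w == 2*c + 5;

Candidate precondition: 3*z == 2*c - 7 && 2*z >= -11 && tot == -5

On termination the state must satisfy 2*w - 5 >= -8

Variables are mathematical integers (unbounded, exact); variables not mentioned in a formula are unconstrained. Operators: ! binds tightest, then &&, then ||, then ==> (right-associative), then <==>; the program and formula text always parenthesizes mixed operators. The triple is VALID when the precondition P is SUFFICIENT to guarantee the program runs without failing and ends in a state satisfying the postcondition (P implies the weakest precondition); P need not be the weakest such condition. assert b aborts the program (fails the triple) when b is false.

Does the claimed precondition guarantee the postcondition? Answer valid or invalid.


Working backward. After the program, the postcondition 2*w - 5 >= -8 must hold; in canonical form it is 2*w >= -3.
Before assert 3*w == 2*c + 5: 3*w == 2*c + 5 && 2*w >= -3
Before pos := 3*w - 3*z + 4: 3*w == 2*c + 5 && 2*w >= -3
Before skip: 3*w == 2*c + 5 && 2*w >= -3
Before w := tot + z - 1: 3*tot + 3*z == 2*c + 8 && 2*tot + 2*z >= -1
The weakest precondition is 3*tot + 3*z == 2*c + 8 && 2*tot + 2*z >= -1.
Check whether 3*z == 2*c - 7 && 2*z >= -11 && tot == -5 implies it.
Countermodel: at the initial state c = 5, tot = -5, z = 1, the precondition holds but the weakest precondition fails.
Answer: invalid


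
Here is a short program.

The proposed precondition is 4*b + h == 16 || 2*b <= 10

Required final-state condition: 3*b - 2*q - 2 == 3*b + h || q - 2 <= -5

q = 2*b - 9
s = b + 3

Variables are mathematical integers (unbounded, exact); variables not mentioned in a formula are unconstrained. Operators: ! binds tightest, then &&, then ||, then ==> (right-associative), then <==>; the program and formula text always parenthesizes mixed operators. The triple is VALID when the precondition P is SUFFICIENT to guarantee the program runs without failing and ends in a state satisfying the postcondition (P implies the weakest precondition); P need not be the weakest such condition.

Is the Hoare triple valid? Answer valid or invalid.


Working backward. After the program, the postcondition 3*b - 2*q - 2 == 3*b + h || q - 2 <= -5 must hold; in canonical form it is h + 2*q == -2 || q <= -3.
Before s := b + 3: h + 2*q == -2 || q <= -3
Before q := 2*b - 9: 4*b + h == 16 || 2*b <= 6
The weakest precondition is 4*b + h == 16 || 2*b <= 6.
Check whether 4*b + h == 16 || 2*b <= 10 implies it.
Countermodel: at the initial state b = 4, h = 1, the precondition holds but the weakest precondition fails.
Answer: invalid


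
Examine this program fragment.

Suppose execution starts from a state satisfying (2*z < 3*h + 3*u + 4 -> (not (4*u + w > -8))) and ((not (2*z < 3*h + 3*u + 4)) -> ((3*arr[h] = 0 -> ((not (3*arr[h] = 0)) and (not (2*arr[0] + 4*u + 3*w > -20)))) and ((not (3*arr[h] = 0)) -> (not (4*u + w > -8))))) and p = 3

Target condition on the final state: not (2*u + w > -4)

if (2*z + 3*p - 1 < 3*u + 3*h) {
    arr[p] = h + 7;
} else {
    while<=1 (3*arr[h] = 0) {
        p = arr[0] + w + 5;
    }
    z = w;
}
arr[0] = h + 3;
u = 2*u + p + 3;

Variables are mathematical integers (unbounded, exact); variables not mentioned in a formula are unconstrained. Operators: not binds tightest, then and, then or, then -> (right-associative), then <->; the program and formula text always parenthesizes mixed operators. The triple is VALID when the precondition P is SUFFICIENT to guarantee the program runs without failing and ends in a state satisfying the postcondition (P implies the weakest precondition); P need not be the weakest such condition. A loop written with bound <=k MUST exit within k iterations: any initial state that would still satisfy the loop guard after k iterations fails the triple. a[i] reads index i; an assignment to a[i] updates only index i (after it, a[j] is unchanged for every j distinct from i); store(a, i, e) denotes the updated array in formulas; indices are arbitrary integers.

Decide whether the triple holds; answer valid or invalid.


Working backward. After the program, not (2*u + w > -4) must hold.
Before u := 2*u + p + 3: not (2*p + 4*u + w > -10)
Before arr[0] := h + 3: not (2*p + 4*u + w > -10)
Then branch requires not (2*p + 4*u + w > -10); else branch requires (3*arr[h] = 0 -> ((not (3*arr[h] = 0)) and (not (2*arr[0] + 4*u + 3*w > -20)))) and ((not (3*arr[h] = 0)) -> (not (2*p + 4*u + w > -10))).
Before the if: (3*p + 2*z < 3*h + 3*u + 1 -> (not (2*p + 4*u + w > -10))) and ((not (3*p + 2*z < 3*h + 3*u + 1)) -> ((3*arr[h] = 0 -> ((not (3*arr[h] = 0)) and (not (2*arr[0] + 4*u + 3*w > -20)))) and ((not (3*arr[h] = 0)) -> (not (2*p + 4*u + w > -10)))))
The weakest precondition is (3*p + 2*z < 3*h + 3*u + 1 -> (not (2*p + 4*u + w > -10))) and ((not (3*p + 2*z < 3*h + 3*u + 1)) -> ((3*arr[h] = 0 -> ((not (3*arr[h] = 0)) and (not (2*arr[0] + 4*u + 3*w > -20)))) and ((not (3*arr[h] = 0)) -> (not (2*p + 4*u + w > -10))))).
Check whether (2*z < 3*h + 3*u + 4 -> (not (4*u + w > -8))) and ((not (2*z < 3*h + 3*u + 4)) -> ((3*arr[h] = 0 -> ((not (3*arr[h] = 0)) and (not (2*arr[0] + 4*u + 3*w > -20)))) and ((not (3*arr[h] = 0)) -> (not (4*u + w > -8))))) and p = 3 implies it.
Countermodel: at the initial state arr = {[0] = 0, elsewhere 0}, h = 0, p = 3, u = 3, w = -20, z = 0, the precondition holds but the weakest precondition fails.
Answer: invalid


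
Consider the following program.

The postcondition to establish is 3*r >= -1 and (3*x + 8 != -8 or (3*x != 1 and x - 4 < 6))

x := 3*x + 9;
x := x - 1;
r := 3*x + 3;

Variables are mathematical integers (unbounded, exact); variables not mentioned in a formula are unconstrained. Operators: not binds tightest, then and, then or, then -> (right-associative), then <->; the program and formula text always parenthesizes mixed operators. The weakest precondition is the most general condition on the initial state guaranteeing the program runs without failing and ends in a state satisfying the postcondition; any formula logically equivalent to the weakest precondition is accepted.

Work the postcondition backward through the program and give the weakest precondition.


Working backward. After the program, the postcondition 3*r >= -1 and (3*x + 8 != -8 or (3*x != 1 and x - 4 < 6)) must hold; in canonical form it is 3*r >= -1 and (3*x != -16 or (3*x != 1 and x < 10)).
Before r := 3*x + 3: 9*x >= -10 and (3*x != -16 or (3*x != 1 and x < 10))
Before x := x - 1: 9*x >= -1 and (3*x != -13 or (3*x != 4 and x < 11))
Before x := 3*x + 9: 27*x >= -82 and (9*x != -40 or (9*x != -23 and 3*x < 2))
Answer: WP = 27*x >= -82 and (9*x != -40 or (9*x != -23 and 3*x < 2))


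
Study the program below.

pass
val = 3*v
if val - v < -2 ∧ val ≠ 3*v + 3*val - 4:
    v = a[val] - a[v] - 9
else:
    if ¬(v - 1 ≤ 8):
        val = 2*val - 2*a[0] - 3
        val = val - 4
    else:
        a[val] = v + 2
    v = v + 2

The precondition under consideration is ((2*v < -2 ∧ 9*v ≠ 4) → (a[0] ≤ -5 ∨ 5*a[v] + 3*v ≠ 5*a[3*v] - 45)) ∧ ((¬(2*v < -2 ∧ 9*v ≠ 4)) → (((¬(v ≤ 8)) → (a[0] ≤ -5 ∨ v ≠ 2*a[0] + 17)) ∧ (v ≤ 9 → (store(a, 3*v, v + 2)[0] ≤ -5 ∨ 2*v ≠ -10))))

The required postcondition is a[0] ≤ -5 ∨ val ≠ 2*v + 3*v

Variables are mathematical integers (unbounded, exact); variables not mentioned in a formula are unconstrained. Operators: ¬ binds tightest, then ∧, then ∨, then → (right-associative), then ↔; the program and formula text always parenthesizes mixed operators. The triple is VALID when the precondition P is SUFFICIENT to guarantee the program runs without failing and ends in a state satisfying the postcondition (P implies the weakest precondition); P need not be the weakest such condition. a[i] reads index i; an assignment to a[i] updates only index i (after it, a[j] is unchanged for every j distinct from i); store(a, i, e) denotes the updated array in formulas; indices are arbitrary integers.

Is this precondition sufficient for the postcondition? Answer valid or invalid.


Working backward. After the program, the postcondition a[0] ≤ -5 ∨ val ≠ 2*v + 3*v must hold; in canonical form it is a[0] ≤ -5 ∨ val ≠ 5*v.
Then branch requires a[0] ≤ -5 ∨ 5*a[v] + val ≠ 5*a[val] - 45; else branch requires ((¬(v ≤ 9)) → (a[0] ≤ -5 ∨ 2*val ≠ 2*a[0] + 5*v + 17)) ∧ (v ≤ 9 → (store(a, val, v + 2)[0] ≤ -5 ∨ val ≠ 5*v + 10)).
Before the if: ((val < v - 2 ∧ 3*v + 2*val ≠ 4) → (a[0] ≤ -5 ∨ 5*a[v] + val ≠ 5*a[val] - 45)) ∧ ((¬(val < v - 2 ∧ 3*v + 2*val ≠ 4)) → (((¬(v ≤ 9)) → (a[0] ≤ -5 ∨ 2*val ≠ 2*a[0] + 5*v + 17)) ∧ (v ≤ 9 → (store(a, val, v + 2)[0] ≤ -5 ∨ val ≠ 5*v + 10))))
Before val := 3*v: ((2*v < -2 ∧ 9*v ≠ 4) → (a[0] ≤ -5 ∨ 5*a[v] + 3*v ≠ 5*a[3*v] - 45)) ∧ ((¬(2*v < -2 ∧ 9*v ≠ 4)) → (((¬(v ≤ 9)) → (a[0] ≤ -5 ∨ v ≠ 2*a[0] + 17)) ∧ (v ≤ 9 → (store(a, 3*v, v + 2)[0] ≤ -5 ∨ 2*v ≠ -10))))
Before skip: ((2*v < -2 ∧ 9*v ≠ 4) → (a[0] ≤ -5 ∨ 5*a[v] + 3*v ≠ 5*a[3*v] - 45)) ∧ ((¬(2*v < -2 ∧ 9*v ≠ 4)) → (((¬(v ≤ 9)) → (a[0] ≤ -5 ∨ v ≠ 2*a[0] + 17)) ∧ (v ≤ 9 → (store(a, 3*v, v + 2)[0] ≤ -5 ∨ 2*v ≠ -10))))
The weakest precondition is ((2*v < -2 ∧ 9*v ≠ 4) → (a[0] ≤ -5 ∨ 5*a[v] + 3*v ≠ 5*a[3*v] - 45)) ∧ ((¬(2*v < -2 ∧ 9*v ≠ 4)) → (((¬(v ≤ 9)) → (a[0] ≤ -5 ∨ v ≠ 2*a[0] + 17)) ∧ (v ≤ 9 → (store(a, 3*v, v + 2)[0] ≤ -5 ∨ 2*v ≠ -10)))).
Check whether ((2*v < -2 ∧ 9*v ≠ 4) → (a[0] ≤ -5 ∨ 5*a[v] + 3*v ≠ 5*a[3*v] - 45)) ∧ ((¬(2*v < -2 ∧ 9*v ≠ 4)) → (((¬(v ≤ 8)) → (a[0] ≤ -5 ∨ v ≠ 2*a[0] + 17)) ∧ (v ≤ 9 → (store(a, 3*v, v + 2)[0] ≤ -5 ∨ 2*v ≠ -10)))) implies it.
Every state satisfying the precondition satisfies the weakest precondition: the implication holds.
Answer: valid


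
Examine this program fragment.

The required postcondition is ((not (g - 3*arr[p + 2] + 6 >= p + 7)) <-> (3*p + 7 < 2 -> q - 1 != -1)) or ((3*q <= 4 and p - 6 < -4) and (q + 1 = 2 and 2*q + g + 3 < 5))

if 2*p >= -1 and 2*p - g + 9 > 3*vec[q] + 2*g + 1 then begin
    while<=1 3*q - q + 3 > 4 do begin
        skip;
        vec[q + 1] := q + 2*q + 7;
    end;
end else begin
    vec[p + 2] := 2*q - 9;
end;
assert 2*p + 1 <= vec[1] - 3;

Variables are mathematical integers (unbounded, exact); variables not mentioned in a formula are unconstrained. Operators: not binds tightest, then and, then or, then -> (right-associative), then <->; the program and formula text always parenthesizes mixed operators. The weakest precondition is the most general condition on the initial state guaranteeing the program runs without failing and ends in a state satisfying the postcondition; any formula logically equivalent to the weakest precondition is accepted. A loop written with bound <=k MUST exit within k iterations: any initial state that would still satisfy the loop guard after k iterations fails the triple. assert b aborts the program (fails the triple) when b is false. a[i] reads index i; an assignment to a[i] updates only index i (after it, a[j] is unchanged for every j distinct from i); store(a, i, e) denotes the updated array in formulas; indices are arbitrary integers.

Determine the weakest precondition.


Working backward. After the program, the postcondition ((not (g - 3*arr[p + 2] + 6 >= p + 7)) <-> (3*p + 7 < 2 -> q - 1 != -1)) or ((3*q <= 4 and p - 6 < -4) and (q + 1 = 2 and 2*q + g + 3 < 5)) must hold; in canonical form it is ((not (g >= 3*arr[p + 2] + p + 1)) <-> (3*p < -5 -> q != 0)) or (3*q <= 4 and p < 2 and q = 1 and g + 2*q < 2).
Before assert 2*p + 1 <= vec[1] - 3: 2*p <= vec[1] - 4 and (((not (g >= 3*arr[p + 2] + p + 1)) <-> (3*p < -5 -> q != 0)) or (3*q <= 4 and p < 2 and q = 1 and g + 2*q < 2))
Then branch requires (2*q > 1 -> ((not (2*q > 1)) and 2*p <= store(vec, q + 1, 3*q + 7)[1] - 4 and (((not (g >= 3*arr[p + 2] + p + 1)) <-> (3*p < -5 -> q != 0)) or (3*q <= 4 and p < 2 and q = 1 and g + 2*q < 2)))) and ((not (2*q > 1)) -> (2*p <= vec[1] - 4 and (((not (g >= 3*arr[p + 2] + p + 1)) <-> (3*p < -5 -> q != 0)) or (3*q <= 4 and p < 2 and q = 1 and g + 2*q < 2)))); else branch requires 2*p <= store(vec, p + 2, 2*q - 9)[1] - 4 and (((not (g >= 3*arr[p + 2] + p + 1)) <-> (3*p < -5 -> q != 0)) or (3*q <= 4 and p < 2 and q = 1 and g + 2*q < 2)).
Before the if: ((2*p >= -1 and 2*p > 3*vec[q] + 3*g - 8) -> ((2*q > 1 -> ((not (2*q > 1)) and 2*p <= store(vec, q + 1, 3*q + 7)[1] - 4 and (((not (g >= 3*arr[p + 2] + p + 1)) <-> (3*p < -5 -> q != 0)) or (3*q <= 4 and p < 2 and q = 1 and g + 2*q < 2)))) and ((not (2*q > 1)) -> (2*p <= vec[1] - 4 and (((not (g >= 3*arr[p + 2] + p + 1)) <-> (3*p < -5 -> q != 0)) or (3*q <= 4 and p < 2 and q = 1 and g + 2*q < 2)))))) and ((not (2*p >= -1 and 2*p > 3*vec[q] + 3*g - 8)) -> (2*p <= store(vec, p + 2, 2*q - 9)[1] - 4 and (((not (g >= 3*arr[p + 2] + p + 1)) <-> (3*p < -5 -> q != 0)) or (3*q <= 4 and p < 2 and q = 1 and g + 2*q < 2))))
Answer: WP = ((2*p >= -1 and 2*p > 3*vec[q] + 3*g - 8) -> ((2*q > 1 -> ((not (2*q > 1)) and 2*p <= store(vec, q + 1, 3*q + 7)[1] - 4 and (((not (g >= 3*arr[p + 2] + p + 1)) <-> (3*p < -5 -> q != 0)) or (3*q <= 4 and p < 2 and q = 1 and g + 2*q < 2)))) and ((not (2*q > 1)) -> (2*p <= vec[1] - 4 and (((not (g >= 3*arr[p + 2] + p + 1)) <-> (3*p < -5 -> q != 0)) or (3*q <= 4 and p < 2 and q = 1 and g + 2*q < 2)))))) and ((not (2*p >= -1 and 2*p > 3*vec[q] + 3*g - 8)) -> (2*p <= store(vec, p + 2, 2*q - 9)[1] - 4 and (((not (g >= 3*arr[p + 2] + p + 1)) <-> (3*p < -5 -> q != 0)) or (3*q <= 4 and p < 2 and q = 1 and g + 2*q < 2))))
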